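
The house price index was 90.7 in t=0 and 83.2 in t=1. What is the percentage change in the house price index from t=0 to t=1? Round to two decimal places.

Change = (83.2 − 90.7) / 90.7 × 100
       = -7.5 / 90.7 × 100 = -8.2690%

-8.27%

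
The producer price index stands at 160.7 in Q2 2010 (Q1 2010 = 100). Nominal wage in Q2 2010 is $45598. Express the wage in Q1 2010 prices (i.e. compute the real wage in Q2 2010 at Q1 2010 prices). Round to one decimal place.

Real = Nominal ÷ (Index/100) = 45598 ÷ (160.7/100)
     = 45598 ÷ 1.607 = 28374.6111

28374.6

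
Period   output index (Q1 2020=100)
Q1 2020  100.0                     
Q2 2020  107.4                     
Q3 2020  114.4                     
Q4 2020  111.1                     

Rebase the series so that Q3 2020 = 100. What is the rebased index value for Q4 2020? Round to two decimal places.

Rebased(Q4 2020) = 111.1 / 114.4 × 100 = 97.1154

97.12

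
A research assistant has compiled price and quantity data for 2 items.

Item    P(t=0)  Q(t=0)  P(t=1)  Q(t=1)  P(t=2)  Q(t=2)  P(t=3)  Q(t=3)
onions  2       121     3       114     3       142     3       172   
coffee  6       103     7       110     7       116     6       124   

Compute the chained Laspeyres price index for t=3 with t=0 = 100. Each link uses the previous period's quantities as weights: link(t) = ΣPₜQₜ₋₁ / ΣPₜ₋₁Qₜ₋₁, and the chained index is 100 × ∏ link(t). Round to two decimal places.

114.24

Link t=0→t=1:
ΣP(t=1)Q(t=0) = 3×121 + 7×103 = 363 + 721 = 1084
ΣP(t=0)Q(t=0) = 2×121 + 6×103 = 242 + 618 = 860
link = 1084/860 = 1.260465
Link t=1→t=2:
ΣP(t=2)Q(t=1) = 3×114 + 7×110 = 342 + 770 = 1112
ΣP(t=1)Q(t=1) = 3×114 + 7×110 = 342 + 770 = 1112
link = 1112/1112 = 1.000000
Link t=2→t=3:
ΣP(t=3)Q(t=2) = 3×142 + 6×116 = 426 + 696 = 1122
ΣP(t=2)Q(t=2) = 3×142 + 7×116 = 426 + 812 = 1238
link = 1122/1238 = 0.906300
Chained index = 100 × 1.260465 × 1.000000 × 0.906300 = 114.2360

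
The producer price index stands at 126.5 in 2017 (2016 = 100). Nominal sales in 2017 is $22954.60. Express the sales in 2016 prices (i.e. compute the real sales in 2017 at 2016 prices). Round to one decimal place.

18145.9

Real = Nominal ÷ (Index/100) = 22954.60 ÷ (126.5/100)
     = 22954.60 ÷ 1.265 = 18145.9289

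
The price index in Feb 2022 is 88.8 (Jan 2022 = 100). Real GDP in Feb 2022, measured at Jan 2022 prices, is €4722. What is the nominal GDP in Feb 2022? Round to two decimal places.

Nominal = Real × (Index/100) = 4722 × (88.8/100)
        = 4722 × 0.888 = 4193.1360

4193.14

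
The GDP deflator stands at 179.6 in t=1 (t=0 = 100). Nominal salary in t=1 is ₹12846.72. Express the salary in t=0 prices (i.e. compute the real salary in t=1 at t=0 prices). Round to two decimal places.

Real = Nominal ÷ (Index/100) = 12846.72 ÷ (179.6/100)
     = 12846.72 ÷ 1.796 = 7152.9621

7152.96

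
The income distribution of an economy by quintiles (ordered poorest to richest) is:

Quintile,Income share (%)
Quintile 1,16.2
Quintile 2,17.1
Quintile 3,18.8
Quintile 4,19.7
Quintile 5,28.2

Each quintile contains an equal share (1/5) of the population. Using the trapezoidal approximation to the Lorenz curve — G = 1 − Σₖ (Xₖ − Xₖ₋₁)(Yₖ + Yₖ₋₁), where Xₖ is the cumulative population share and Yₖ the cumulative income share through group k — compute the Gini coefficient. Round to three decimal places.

0.106

Cumulative income shares Yₖ: 0.1620, 0.3330, 0.5210, 0.7180, 1.0000
Σ (Xₖ−Xₖ₋₁)(Yₖ+Yₖ₋₁) = (1/5)(0.1620+0.0000) + (1/5)(0.3330+0.1620) + (1/5)(0.5210+0.3330) + (1/5)(0.7180+0.5210) + (1/5)(1.0000+0.7180)
  = 0.0324 + 0.0990 + 0.1708 + 0.2478 + 0.3436 = 0.8936
G = 1 − 0.8936 = 0.1064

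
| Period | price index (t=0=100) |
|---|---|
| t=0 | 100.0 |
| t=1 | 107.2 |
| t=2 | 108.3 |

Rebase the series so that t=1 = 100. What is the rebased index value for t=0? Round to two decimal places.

93.28

Rebased(t=0) = 100.0 / 107.2 × 100 = 93.2836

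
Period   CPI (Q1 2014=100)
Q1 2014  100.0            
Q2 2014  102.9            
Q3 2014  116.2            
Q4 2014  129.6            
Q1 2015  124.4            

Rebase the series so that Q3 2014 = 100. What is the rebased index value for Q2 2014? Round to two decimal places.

Rebased(Q2 2014) = 102.9 / 116.2 × 100 = 88.5542

88.55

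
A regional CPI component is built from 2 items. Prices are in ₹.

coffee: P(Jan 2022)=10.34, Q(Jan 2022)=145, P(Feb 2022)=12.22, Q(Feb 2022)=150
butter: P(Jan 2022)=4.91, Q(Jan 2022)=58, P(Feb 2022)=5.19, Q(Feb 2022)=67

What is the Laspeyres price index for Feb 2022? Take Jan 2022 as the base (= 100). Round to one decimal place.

116.2

Laspeyres price index uses base-period quantities as weights.
ΣP(Feb 2022)·Q(Jan 2022) = 12.22×145 + 5.19×58 = 1771.9 + 301.02 = 2072.92
ΣP(Jan 2022)·Q(Jan 2022) = 10.34×145 + 4.91×58 = 1499.3 + 284.78 = 1784.08
Index = 2072.92 / 1784.08 × 100 = 116.1899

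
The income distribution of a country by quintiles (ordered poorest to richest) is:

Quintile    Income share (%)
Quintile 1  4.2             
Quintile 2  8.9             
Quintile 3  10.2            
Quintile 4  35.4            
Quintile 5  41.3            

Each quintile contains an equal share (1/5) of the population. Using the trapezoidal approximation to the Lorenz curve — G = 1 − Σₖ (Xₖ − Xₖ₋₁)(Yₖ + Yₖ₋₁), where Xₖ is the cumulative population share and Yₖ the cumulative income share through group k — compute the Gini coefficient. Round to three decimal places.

Cumulative income shares Yₖ: 0.0420, 0.1310, 0.2330, 0.5870, 1.0000
Σ (Xₖ−Xₖ₋₁)(Yₖ+Yₖ₋₁) = (1/5)(0.0420+0.0000) + (1/5)(0.1310+0.0420) + (1/5)(0.2330+0.1310) + (1/5)(0.5870+0.2330) + (1/5)(1.0000+0.5870)
  = 0.0084 + 0.0346 + 0.0728 + 0.1640 + 0.3174 = 0.5972
G = 1 − 0.5972 = 0.4028

0.403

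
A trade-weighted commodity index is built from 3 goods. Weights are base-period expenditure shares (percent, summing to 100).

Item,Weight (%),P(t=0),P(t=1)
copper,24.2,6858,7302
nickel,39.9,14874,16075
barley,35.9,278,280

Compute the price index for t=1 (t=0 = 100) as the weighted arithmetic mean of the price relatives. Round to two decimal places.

105.05

copper: 24.2 × (7302/6858) = 24.2 × 1.064742 = 25.7668
nickel: 39.9 × (16075/14874) = 39.9 × 1.080745 = 43.1217
barley: 35.9 × (280/278) = 35.9 × 1.007194 = 36.1583
Index = Σ wᵢ·(p₁ᵢ/p₀ᵢ) = 25.7668 + 43.1217 + 36.1583 = 105.0468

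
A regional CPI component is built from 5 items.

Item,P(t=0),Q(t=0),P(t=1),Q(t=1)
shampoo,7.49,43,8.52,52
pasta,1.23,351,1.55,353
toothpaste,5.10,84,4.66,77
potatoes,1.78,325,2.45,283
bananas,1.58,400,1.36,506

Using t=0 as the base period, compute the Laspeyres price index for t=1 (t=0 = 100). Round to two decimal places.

110.42

Laspeyres price index uses base-period quantities as weights.
ΣP(t=1)·Q(t=0) = 8.52×43 + 1.55×351 + 4.66×84 + 2.45×325 + 1.36×400 = 366.36 + 544.05 + 391.44 + 796.25 + 544 = 2642.1
ΣP(t=0)·Q(t=0) = 7.49×43 + 1.23×351 + 5.10×84 + 1.78×325 + 1.58×400 = 322.07 + 431.73 + 428.4 + 578.5 + 632 = 2392.7
Index = 2642.1 / 2392.7 × 100 = 110.4234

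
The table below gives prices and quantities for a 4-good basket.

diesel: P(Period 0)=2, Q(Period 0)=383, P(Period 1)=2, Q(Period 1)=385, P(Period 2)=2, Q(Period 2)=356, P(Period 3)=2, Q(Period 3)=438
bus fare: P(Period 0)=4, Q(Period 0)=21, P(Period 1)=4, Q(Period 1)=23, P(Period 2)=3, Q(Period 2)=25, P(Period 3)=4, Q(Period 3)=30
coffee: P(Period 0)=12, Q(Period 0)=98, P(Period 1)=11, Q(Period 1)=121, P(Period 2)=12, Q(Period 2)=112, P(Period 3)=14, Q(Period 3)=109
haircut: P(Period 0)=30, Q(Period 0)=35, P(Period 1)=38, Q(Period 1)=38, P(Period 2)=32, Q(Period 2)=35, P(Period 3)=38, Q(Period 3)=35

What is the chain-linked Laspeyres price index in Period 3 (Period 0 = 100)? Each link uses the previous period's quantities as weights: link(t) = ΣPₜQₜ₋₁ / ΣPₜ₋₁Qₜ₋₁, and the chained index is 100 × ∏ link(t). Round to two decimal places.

116.55

Link Period 0→Period 1:
ΣP(Period 1)Q(Period 0) = 2×383 + 4×21 + 11×98 + 38×35 = 766 + 84 + 1078 + 1330 = 3258
ΣP(Period 0)Q(Period 0) = 2×383 + 4×21 + 12×98 + 30×35 = 766 + 84 + 1176 + 1050 = 3076
link = 3258/3076 = 1.059168
Link Period 1→Period 2:
ΣP(Period 2)Q(Period 1) = 2×385 + 3×23 + 12×121 + 32×38 = 770 + 69 + 1452 + 1216 = 3507
ΣP(Period 1)Q(Period 1) = 2×385 + 4×23 + 11×121 + 38×38 = 770 + 92 + 1331 + 1444 = 3637
link = 3507/3637 = 0.964256
Link Period 2→Period 3:
ΣP(Period 3)Q(Period 2) = 2×356 + 4×25 + 14×112 + 38×35 = 712 + 100 + 1568 + 1330 = 3710
ΣP(Period 2)Q(Period 2) = 2×356 + 3×25 + 12×112 + 32×35 = 712 + 75 + 1344 + 1120 = 3251
link = 3710/3251 = 1.141187
Chained index = 100 × 1.059168 × 0.964256 × 1.141187 = 116.5505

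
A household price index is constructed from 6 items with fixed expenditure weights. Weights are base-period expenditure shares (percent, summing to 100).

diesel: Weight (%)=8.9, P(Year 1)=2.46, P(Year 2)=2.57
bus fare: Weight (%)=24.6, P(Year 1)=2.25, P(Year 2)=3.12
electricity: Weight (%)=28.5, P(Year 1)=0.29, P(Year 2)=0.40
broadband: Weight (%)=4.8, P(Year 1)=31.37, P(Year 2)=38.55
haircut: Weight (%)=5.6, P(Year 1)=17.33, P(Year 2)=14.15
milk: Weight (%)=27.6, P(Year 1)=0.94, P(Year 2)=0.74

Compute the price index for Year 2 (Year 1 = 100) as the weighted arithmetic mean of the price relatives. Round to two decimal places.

diesel: 8.9 × (2.57/2.46) = 8.9 × 1.044715 = 9.2980
bus fare: 24.6 × (3.12/2.25) = 24.6 × 1.386667 = 34.1120
electricity: 28.5 × (0.40/0.29) = 28.5 × 1.379310 = 39.3103
broadband: 4.8 × (38.55/31.37) = 4.8 × 1.228881 = 5.8986
haircut: 5.6 × (14.15/17.33) = 5.6 × 0.816503 = 4.5724
milk: 27.6 × (0.74/0.94) = 27.6 × 0.787234 = 21.7277
Index = Σ wᵢ·(p₁ᵢ/p₀ᵢ) = 9.2980 + 34.1120 + 39.3103 + 5.8986 + 4.5724 + 21.7277 = 114.9190

114.92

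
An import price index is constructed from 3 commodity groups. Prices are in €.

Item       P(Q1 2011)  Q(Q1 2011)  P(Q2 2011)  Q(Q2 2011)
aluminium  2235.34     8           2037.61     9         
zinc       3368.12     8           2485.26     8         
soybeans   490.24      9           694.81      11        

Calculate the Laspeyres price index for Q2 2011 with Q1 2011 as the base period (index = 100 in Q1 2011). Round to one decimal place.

86.2

Laspeyres price index uses base-period quantities as weights.
ΣP(Q2 2011)·Q(Q1 2011) = 2037.61×8 + 2485.26×8 + 694.81×9 = 16300.88 + 19882.08 + 6253.29 = 42436.25
ΣP(Q1 2011)·Q(Q1 2011) = 2235.34×8 + 3368.12×8 + 490.24×9 = 17882.72 + 26944.96 + 4412.16 = 49239.84
Index = 42436.25 / 49239.84 × 100 = 86.1828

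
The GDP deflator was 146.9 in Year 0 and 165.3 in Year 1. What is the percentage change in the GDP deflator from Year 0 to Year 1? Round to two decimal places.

Change = (165.3 − 146.9) / 146.9 × 100
       = 18.4 / 146.9 × 100 = 12.5255%

12.53%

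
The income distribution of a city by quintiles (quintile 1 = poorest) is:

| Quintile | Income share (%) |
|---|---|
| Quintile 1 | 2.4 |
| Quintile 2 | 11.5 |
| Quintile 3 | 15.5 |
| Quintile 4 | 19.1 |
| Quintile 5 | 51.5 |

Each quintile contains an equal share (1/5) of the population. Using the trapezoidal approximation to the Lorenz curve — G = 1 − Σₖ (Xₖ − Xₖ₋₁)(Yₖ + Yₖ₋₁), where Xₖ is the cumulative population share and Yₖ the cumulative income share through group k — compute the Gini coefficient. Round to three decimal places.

Cumulative income shares Yₖ: 0.0240, 0.1390, 0.2940, 0.4850, 1.0000
Σ (Xₖ−Xₖ₋₁)(Yₖ+Yₖ₋₁) = (1/5)(0.0240+0.0000) + (1/5)(0.1390+0.0240) + (1/5)(0.2940+0.1390) + (1/5)(0.4850+0.2940) + (1/5)(1.0000+0.4850)
  = 0.0048 + 0.0326 + 0.0866 + 0.1558 + 0.2970 = 0.5768
G = 1 − 0.5768 = 0.4232

0.423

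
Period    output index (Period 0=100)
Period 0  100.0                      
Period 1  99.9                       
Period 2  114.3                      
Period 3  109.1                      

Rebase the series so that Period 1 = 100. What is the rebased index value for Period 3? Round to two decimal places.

Rebased(Period 3) = 109.1 / 99.9 × 100 = 109.2092

109.21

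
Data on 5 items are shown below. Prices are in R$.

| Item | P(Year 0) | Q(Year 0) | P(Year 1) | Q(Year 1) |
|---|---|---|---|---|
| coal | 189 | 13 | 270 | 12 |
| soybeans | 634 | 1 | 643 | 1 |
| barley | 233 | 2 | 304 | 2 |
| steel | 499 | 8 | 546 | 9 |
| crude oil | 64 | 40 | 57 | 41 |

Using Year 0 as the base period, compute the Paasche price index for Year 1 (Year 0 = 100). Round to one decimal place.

Paasche price index uses current-period quantities as weights.
ΣP(Year 1)·Q(Year 1) = 270×12 + 643×1 + 304×2 + 546×9 + 57×41 = 3240 + 643 + 608 + 4914 + 2337 = 11742
ΣP(Year 0)·Q(Year 1) = 189×12 + 634×1 + 233×2 + 499×9 + 64×41 = 2268 + 634 + 466 + 4491 + 2624 = 10483
Index = 11742 / 10483 × 100 = 112.0099

112.0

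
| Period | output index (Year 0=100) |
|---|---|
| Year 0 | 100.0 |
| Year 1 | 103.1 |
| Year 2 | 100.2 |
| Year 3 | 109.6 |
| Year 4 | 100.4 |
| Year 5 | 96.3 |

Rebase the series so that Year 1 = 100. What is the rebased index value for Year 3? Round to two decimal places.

106.30

Rebased(Year 3) = 109.6 / 103.1 × 100 = 106.3046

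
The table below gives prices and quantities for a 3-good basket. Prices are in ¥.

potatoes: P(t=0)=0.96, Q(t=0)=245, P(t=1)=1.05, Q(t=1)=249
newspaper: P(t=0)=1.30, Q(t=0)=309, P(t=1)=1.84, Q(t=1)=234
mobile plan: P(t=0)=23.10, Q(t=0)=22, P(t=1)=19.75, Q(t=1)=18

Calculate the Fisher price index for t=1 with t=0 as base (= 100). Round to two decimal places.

109.64

Laspeyres component (base-period weights):
ΣP(t=1)Q(t=0) = 1.05×245 + 1.84×309 + 19.75×22 = 257.25 + 568.56 + 434.5 = 1260.31
ΣP(t=0)Q(t=0) = 0.96×245 + 1.30×309 + 23.10×22 = 235.2 + 401.7 + 508.2 = 1145.1
L = 1260.31 / 1145.1 × 100 = 110.0611
Paasche component (current-period weights):
ΣP(t=1)Q(t=1) = 1.05×249 + 1.84×234 + 19.75×18 = 261.45 + 430.56 + 355.5 = 1047.51
ΣP(t=0)Q(t=1) = 0.96×249 + 1.30×234 + 23.10×18 = 239.04 + 304.2 + 415.8 = 959.04
P = 1047.51 / 959.04 × 100 = 109.2248
Fisher = √(L × P) = √(110.0611 × 109.2248) = 109.6422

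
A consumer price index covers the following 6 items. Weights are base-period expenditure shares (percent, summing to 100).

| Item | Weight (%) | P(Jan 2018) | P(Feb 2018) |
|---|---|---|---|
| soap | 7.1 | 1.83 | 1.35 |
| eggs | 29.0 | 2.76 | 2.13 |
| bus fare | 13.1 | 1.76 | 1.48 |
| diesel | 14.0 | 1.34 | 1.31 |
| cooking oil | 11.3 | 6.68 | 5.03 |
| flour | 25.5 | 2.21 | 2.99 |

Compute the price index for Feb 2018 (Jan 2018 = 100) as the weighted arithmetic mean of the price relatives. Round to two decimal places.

soap: 7.1 × (1.35/1.83) = 7.1 × 0.737705 = 5.2377
eggs: 29.0 × (2.13/2.76) = 29.0 × 0.771739 = 22.3804
bus fare: 13.1 × (1.48/1.76) = 13.1 × 0.840909 = 11.0159
diesel: 14.0 × (1.31/1.34) = 14.0 × 0.977612 = 13.6866
cooking oil: 11.3 × (5.03/6.68) = 11.3 × 0.752994 = 8.5088
flour: 25.5 × (2.99/2.21) = 25.5 × 1.352941 = 34.5000
Index = Σ wᵢ·(p₁ᵢ/p₀ᵢ) = 5.2377 + 22.3804 + 11.0159 + 13.6866 + 8.5088 + 34.5000 = 95.3294

95.33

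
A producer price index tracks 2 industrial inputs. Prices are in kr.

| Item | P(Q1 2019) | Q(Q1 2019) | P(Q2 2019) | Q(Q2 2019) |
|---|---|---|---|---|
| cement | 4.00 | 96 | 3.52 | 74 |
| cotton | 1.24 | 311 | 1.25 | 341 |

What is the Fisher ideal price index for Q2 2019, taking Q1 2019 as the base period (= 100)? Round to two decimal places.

Laspeyres component (base-period weights):
ΣP(Q2 2019)Q(Q1 2019) = 3.52×96 + 1.25×311 = 337.92 + 388.75 = 726.67
ΣP(Q1 2019)Q(Q1 2019) = 4.00×96 + 1.24×311 = 384 + 385.64 = 769.64
L = 726.67 / 769.64 × 100 = 94.4169
Paasche component (current-period weights):
ΣP(Q2 2019)Q(Q2 2019) = 3.52×74 + 1.25×341 = 260.48 + 426.25 = 686.73
ΣP(Q1 2019)Q(Q2 2019) = 4.00×74 + 1.24×341 = 296 + 422.84 = 718.84
P = 686.73 / 718.84 × 100 = 95.5331
Fisher = √(L × P) = √(94.4169 × 95.5331) = 94.9733

94.97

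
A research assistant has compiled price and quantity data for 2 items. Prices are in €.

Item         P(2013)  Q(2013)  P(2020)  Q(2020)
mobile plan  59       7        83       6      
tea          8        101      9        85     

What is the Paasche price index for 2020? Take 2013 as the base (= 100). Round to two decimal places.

122.15

Paasche price index uses current-period quantities as weights.
ΣP(2020)·Q(2020) = 83×6 + 9×85 = 498 + 765 = 1263
ΣP(2013)·Q(2020) = 59×6 + 8×85 = 354 + 680 = 1034
Index = 1263 / 1034 × 100 = 122.1470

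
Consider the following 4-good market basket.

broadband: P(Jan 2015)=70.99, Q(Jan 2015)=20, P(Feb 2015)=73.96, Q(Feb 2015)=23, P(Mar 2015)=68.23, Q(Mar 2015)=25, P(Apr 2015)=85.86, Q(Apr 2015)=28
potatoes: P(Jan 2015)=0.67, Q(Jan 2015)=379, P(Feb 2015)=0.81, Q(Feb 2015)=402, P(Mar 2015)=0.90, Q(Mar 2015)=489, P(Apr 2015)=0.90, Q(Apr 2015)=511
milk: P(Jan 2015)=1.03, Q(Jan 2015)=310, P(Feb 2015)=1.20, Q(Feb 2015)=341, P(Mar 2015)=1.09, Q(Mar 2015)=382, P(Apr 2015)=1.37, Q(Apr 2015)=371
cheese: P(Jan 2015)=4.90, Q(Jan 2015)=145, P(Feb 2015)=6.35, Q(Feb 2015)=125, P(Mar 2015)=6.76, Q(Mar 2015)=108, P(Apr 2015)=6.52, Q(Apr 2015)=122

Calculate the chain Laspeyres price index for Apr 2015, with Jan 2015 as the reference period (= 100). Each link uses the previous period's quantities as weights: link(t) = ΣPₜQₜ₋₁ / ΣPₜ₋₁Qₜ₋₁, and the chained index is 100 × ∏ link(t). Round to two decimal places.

Link Jan 2015→Feb 2015:
ΣP(Feb 2015)Q(Jan 2015) = 73.96×20 + 0.81×379 + 1.20×310 + 6.35×145 = 1479.2 + 306.99 + 372 + 920.75 = 3078.94
ΣP(Jan 2015)Q(Jan 2015) = 70.99×20 + 0.67×379 + 1.03×310 + 4.90×145 = 1419.8 + 253.93 + 319.3 + 710.5 = 2703.53
link = 3078.94/2703.53 = 1.138859
Link Feb 2015→Mar 2015:
ΣP(Mar 2015)Q(Feb 2015) = 68.23×23 + 0.90×402 + 1.09×341 + 6.76×125 = 1569.29 + 361.8 + 371.69 + 845 = 3147.78
ΣP(Feb 2015)Q(Feb 2015) = 73.96×23 + 0.81×402 + 1.20×341 + 6.35×125 = 1701.08 + 325.62 + 409.2 + 793.75 = 3229.65
link = 3147.78/3229.65 = 0.974651
Link Mar 2015→Apr 2015:
ΣP(Apr 2015)Q(Mar 2015) = 85.86×25 + 0.90×489 + 1.37×382 + 6.52×108 = 2146.5 + 440.1 + 523.34 + 704.16 = 3814.1
ΣP(Mar 2015)Q(Mar 2015) = 68.23×25 + 0.90×489 + 1.09×382 + 6.76×108 = 1705.75 + 440.1 + 416.38 + 730.08 = 3292.31
link = 3814.1/3292.31 = 1.158488
Chained index = 100 × 1.138859 × 0.974651 × 1.158488 = 128.5909

128.59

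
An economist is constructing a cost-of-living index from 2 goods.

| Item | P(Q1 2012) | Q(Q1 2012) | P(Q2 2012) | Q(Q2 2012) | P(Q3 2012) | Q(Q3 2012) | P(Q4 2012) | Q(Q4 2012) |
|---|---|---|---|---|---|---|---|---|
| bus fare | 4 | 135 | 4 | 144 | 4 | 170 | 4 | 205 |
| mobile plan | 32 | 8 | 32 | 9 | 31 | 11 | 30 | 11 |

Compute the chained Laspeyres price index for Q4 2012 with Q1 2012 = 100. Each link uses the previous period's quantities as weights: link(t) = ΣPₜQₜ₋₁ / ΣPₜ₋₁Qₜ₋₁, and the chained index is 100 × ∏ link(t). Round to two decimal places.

Link Q1 2012→Q2 2012:
ΣP(Q2 2012)Q(Q1 2012) = 4×135 + 32×8 = 540 + 256 = 796
ΣP(Q1 2012)Q(Q1 2012) = 4×135 + 32×8 = 540 + 256 = 796
link = 796/796 = 1.000000
Link Q2 2012→Q3 2012:
ΣP(Q3 2012)Q(Q2 2012) = 4×144 + 31×9 = 576 + 279 = 855
ΣP(Q2 2012)Q(Q2 2012) = 4×144 + 32×9 = 576 + 288 = 864
link = 855/864 = 0.989583
Link Q3 2012→Q4 2012:
ΣP(Q4 2012)Q(Q3 2012) = 4×170 + 30×11 = 680 + 330 = 1010
ΣP(Q3 2012)Q(Q3 2012) = 4×170 + 31×11 = 680 + 341 = 1021
link = 1010/1021 = 0.989226
Chained index = 100 × 1.000000 × 0.989583 × 0.989226 = 97.8922

97.89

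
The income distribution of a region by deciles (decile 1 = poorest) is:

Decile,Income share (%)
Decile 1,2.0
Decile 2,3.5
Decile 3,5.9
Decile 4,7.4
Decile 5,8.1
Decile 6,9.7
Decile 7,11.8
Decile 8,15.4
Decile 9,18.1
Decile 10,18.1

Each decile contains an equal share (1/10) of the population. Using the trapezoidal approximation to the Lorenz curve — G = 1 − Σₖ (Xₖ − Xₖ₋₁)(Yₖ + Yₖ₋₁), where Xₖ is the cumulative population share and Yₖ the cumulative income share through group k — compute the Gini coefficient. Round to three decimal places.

Cumulative income shares Yₖ: 0.0200, 0.0550, 0.1140, 0.1880, 0.2690, 0.3660, 0.4840, 0.6380, 0.8190, 1.0000
Σ (Xₖ−Xₖ₋₁)(Yₖ+Yₖ₋₁) = (1/10)(0.0200+0.0000) + (1/10)(0.0550+0.0200) + (1/10)(0.1140+0.0550) + (1/10)(0.1880+0.1140) + (1/10)(0.2690+0.1880) + (1/10)(0.3660+0.2690) + (1/10)(0.4840+0.3660) + (1/10)(0.6380+0.4840) + (1/10)(0.8190+0.6380) + (1/10)(1.0000+0.8190)
  = 0.0020 + 0.0075 + 0.0169 + 0.0302 + 0.0457 + 0.0635 + 0.0850 + 0.1122 + 0.1457 + 0.1819 = 0.6906
G = 1 − 0.6906 = 0.3094

0.309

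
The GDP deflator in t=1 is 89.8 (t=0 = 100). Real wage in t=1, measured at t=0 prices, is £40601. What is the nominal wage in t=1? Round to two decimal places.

36459.70

Nominal = Real × (Index/100) = 40601 × (89.8/100)
        = 40601 × 0.898 = 36459.6980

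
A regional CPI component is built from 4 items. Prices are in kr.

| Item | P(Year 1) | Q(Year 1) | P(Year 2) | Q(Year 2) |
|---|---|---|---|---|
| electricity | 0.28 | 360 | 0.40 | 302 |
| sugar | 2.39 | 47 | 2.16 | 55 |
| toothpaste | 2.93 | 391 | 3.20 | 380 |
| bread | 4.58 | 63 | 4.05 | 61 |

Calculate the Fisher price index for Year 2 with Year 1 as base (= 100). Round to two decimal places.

Laspeyres component (base-period weights):
ΣP(Year 2)Q(Year 1) = 0.40×360 + 2.16×47 + 3.20×391 + 4.05×63 = 144 + 101.52 + 1251.2 + 255.15 = 1751.87
ΣP(Year 1)Q(Year 1) = 0.28×360 + 2.39×47 + 2.93×391 + 4.58×63 = 100.8 + 112.33 + 1145.63 + 288.54 = 1647.3
L = 1751.87 / 1647.3 × 100 = 106.3480
Paasche component (current-period weights):
ΣP(Year 2)Q(Year 2) = 0.40×302 + 2.16×55 + 3.20×380 + 4.05×61 = 120.8 + 118.8 + 1216 + 247.05 = 1702.65
ΣP(Year 1)Q(Year 2) = 0.28×302 + 2.39×55 + 2.93×380 + 4.58×61 = 84.56 + 131.45 + 1113.4 + 279.38 = 1608.79
P = 1702.65 / 1608.79 × 100 = 105.8342
Fisher = √(L × P) = √(106.3480 × 105.8342) = 106.0908

106.09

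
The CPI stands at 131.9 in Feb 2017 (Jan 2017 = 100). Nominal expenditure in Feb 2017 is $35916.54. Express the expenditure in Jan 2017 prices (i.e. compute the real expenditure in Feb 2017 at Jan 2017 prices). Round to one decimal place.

Real = Nominal ÷ (Index/100) = 35916.54 ÷ (131.9/100)
     = 35916.54 ÷ 1.319 = 27230.1289

27230.1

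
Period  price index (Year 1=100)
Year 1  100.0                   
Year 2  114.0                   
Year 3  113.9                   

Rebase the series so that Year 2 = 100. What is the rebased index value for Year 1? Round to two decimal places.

Rebased(Year 1) = 100.0 / 114.0 × 100 = 87.7193

87.72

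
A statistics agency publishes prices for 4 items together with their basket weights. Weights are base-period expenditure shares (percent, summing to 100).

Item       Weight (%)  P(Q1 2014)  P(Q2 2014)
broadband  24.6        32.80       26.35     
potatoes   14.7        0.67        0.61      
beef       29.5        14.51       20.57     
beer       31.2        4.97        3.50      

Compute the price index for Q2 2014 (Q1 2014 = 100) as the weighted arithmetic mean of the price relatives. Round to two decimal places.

broadband: 24.6 × (26.35/32.80) = 24.6 × 0.803354 = 19.7625
potatoes: 14.7 × (0.61/0.67) = 14.7 × 0.910448 = 13.3836
beef: 29.5 × (20.57/14.51) = 29.5 × 1.417643 = 41.8205
beer: 31.2 × (3.50/4.97) = 31.2 × 0.704225 = 21.9718
Index = Σ wᵢ·(p₁ᵢ/p₀ᵢ) = 19.7625 + 13.3836 + 41.8205 + 21.9718 = 96.9384

96.94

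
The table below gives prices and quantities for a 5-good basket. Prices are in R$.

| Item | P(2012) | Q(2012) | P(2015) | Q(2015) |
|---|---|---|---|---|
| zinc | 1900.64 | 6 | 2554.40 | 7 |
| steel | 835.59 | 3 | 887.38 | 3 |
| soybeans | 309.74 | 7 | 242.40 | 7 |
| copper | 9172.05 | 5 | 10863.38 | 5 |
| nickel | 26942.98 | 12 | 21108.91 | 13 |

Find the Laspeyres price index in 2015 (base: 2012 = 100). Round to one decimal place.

85.0

Laspeyres price index uses base-period quantities as weights.
ΣP(2015)·Q(2012) = 2554.40×6 + 887.38×3 + 242.40×7 + 10863.38×5 + 21108.91×12 = 15326.4 + 2662.14 + 1696.8 + 54316.9 + 253306.92 = 327309.16
ΣP(2012)·Q(2012) = 1900.64×6 + 835.59×3 + 309.74×7 + 9172.05×5 + 26942.98×12 = 11403.84 + 2506.77 + 2168.18 + 45860.25 + 323315.76 = 385254.8
Index = 327309.16 / 385254.8 × 100 = 84.9591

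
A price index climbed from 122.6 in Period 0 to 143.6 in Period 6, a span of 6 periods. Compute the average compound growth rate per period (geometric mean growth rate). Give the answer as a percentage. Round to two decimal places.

2.67%

Growth factor = (143.6/122.6)^(1/6) = (1.171289)^(1/6) = 1.026701
Growth rate = 1.026701 − 1 = 0.026701 = 2.6701%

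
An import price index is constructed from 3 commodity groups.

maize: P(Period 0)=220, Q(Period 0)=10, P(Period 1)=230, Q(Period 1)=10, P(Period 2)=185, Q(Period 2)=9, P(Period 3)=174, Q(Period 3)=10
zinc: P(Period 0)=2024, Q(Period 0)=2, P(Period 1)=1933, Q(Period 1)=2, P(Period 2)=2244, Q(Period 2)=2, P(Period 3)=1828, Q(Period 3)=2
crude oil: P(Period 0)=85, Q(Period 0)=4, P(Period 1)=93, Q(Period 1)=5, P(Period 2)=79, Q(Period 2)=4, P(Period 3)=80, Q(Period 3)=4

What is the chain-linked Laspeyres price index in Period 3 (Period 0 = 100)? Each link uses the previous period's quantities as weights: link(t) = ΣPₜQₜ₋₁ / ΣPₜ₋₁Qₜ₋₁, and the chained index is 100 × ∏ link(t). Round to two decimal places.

86.33

Link Period 0→Period 1:
ΣP(Period 1)Q(Period 0) = 230×10 + 1933×2 + 93×4 = 2300 + 3866 + 372 = 6538
ΣP(Period 0)Q(Period 0) = 220×10 + 2024×2 + 85×4 = 2200 + 4048 + 340 = 6588
link = 6538/6588 = 0.992410
Link Period 1→Period 2:
ΣP(Period 2)Q(Period 1) = 185×10 + 2244×2 + 79×5 = 1850 + 4488 + 395 = 6733
ΣP(Period 1)Q(Period 1) = 230×10 + 1933×2 + 93×5 = 2300 + 3866 + 465 = 6631
link = 6733/6631 = 1.015382
Link Period 2→Period 3:
ΣP(Period 3)Q(Period 2) = 174×9 + 1828×2 + 80×4 = 1566 + 3656 + 320 = 5542
ΣP(Period 2)Q(Period 2) = 185×9 + 2244×2 + 79×4 = 1665 + 4488 + 316 = 6469
link = 5542/6469 = 0.856701
Chained index = 100 × 0.992410 × 1.015382 × 0.856701 = 86.3277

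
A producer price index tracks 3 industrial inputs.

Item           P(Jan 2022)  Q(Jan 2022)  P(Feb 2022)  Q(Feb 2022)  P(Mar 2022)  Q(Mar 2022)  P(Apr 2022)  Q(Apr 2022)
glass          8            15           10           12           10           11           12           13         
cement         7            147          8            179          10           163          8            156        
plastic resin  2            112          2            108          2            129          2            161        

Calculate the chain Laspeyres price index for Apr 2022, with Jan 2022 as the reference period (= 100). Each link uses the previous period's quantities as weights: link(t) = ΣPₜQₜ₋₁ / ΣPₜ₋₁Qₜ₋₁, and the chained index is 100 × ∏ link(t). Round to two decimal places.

115.10

Link Jan 2022→Feb 2022:
ΣP(Feb 2022)Q(Jan 2022) = 10×15 + 8×147 + 2×112 = 150 + 1176 + 224 = 1550
ΣP(Jan 2022)Q(Jan 2022) = 8×15 + 7×147 + 2×112 = 120 + 1029 + 224 = 1373
link = 1550/1373 = 1.128915
Link Feb 2022→Mar 2022:
ΣP(Mar 2022)Q(Feb 2022) = 10×12 + 10×179 + 2×108 = 120 + 1790 + 216 = 2126
ΣP(Feb 2022)Q(Feb 2022) = 10×12 + 8×179 + 2×108 = 120 + 1432 + 216 = 1768
link = 2126/1768 = 1.202489
Link Mar 2022→Apr 2022:
ΣP(Apr 2022)Q(Mar 2022) = 12×11 + 8×163 + 2×129 = 132 + 1304 + 258 = 1694
ΣP(Mar 2022)Q(Mar 2022) = 10×11 + 10×163 + 2×129 = 110 + 1630 + 258 = 1998
link = 1694/1998 = 0.847848
Chained index = 100 × 1.128915 × 1.202489 × 0.847848 = 115.0960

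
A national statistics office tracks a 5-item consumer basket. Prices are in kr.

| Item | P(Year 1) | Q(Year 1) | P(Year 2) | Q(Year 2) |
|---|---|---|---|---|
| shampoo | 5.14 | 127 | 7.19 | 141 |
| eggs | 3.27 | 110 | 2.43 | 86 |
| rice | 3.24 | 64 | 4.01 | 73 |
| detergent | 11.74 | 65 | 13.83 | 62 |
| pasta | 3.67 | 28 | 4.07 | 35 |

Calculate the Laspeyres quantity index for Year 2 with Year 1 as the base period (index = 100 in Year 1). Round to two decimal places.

100.63

Laspeyres quantity index uses base-period prices as weights.
ΣP(Year 1)·Q(Year 2) = 5.14×141 + 3.27×86 + 3.24×73 + 11.74×62 + 3.67×35 = 724.74 + 281.22 + 236.52 + 727.88 + 128.45 = 2098.81
ΣP(Year 1)·Q(Year 1) = 5.14×127 + 3.27×110 + 3.24×64 + 11.74×65 + 3.67×28 = 652.78 + 359.7 + 207.36 + 763.1 + 102.76 = 2085.7
Index = 2098.81 / 2085.7 × 100 = 100.6286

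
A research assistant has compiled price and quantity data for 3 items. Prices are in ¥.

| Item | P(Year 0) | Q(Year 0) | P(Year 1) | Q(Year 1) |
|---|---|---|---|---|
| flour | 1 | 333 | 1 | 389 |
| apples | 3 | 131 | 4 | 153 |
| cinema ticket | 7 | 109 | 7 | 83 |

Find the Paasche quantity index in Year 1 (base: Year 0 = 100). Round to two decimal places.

Paasche quantity index uses current-period prices as weights.
ΣP(Year 1)·Q(Year 1) = 1×389 + 4×153 + 7×83 = 389 + 612 + 581 = 1582
ΣP(Year 1)·Q(Year 0) = 1×333 + 4×131 + 7×109 = 333 + 524 + 763 = 1620
Index = 1582 / 1620 × 100 = 97.6543

97.65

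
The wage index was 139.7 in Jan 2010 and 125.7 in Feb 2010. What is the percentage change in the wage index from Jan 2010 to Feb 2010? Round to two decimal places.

Change = (125.7 − 139.7) / 139.7 × 100
       = -14.0 / 139.7 × 100 = -10.0215%

-10.02%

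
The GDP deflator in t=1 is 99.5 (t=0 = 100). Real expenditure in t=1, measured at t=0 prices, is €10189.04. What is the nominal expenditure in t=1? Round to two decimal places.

Nominal = Real × (Index/100) = 10189.04 × (99.5/100)
        = 10189.04 × 0.995 = 10138.0948

10138.09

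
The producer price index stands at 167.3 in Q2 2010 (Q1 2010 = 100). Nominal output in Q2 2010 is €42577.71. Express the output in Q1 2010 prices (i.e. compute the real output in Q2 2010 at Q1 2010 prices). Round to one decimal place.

Real = Nominal ÷ (Index/100) = 42577.71 ÷ (167.3/100)
     = 42577.71 ÷ 1.673 = 25449.9163

25449.9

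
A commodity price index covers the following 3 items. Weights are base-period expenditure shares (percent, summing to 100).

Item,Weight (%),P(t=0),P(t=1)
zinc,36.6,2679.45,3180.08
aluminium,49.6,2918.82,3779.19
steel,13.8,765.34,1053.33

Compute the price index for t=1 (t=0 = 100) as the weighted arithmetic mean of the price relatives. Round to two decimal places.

126.65

zinc: 36.6 × (3180.08/2679.45) = 36.6 × 1.186841 = 43.4384
aluminium: 49.6 × (3779.19/2918.82) = 49.6 × 1.294766 = 64.2204
steel: 13.8 × (1053.33/765.34) = 13.8 × 1.376290 = 18.9928
Index = Σ wᵢ·(p₁ᵢ/p₀ᵢ) = 43.4384 + 64.2204 + 18.9928 = 126.6516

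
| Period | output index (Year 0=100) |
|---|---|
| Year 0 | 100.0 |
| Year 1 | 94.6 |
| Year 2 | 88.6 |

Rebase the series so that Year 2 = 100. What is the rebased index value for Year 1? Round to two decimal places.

106.77

Rebased(Year 1) = 94.6 / 88.6 × 100 = 106.7720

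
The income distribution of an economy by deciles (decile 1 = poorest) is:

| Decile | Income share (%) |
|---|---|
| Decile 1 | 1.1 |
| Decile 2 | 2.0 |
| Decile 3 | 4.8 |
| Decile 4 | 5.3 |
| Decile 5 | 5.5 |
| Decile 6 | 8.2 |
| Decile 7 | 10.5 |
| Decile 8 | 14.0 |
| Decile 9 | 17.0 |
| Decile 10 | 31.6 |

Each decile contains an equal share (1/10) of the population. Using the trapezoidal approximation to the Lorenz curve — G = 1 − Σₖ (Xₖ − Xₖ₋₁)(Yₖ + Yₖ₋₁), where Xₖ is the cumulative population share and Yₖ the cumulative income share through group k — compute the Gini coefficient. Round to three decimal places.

Cumulative income shares Yₖ: 0.0110, 0.0310, 0.0790, 0.1320, 0.1870, 0.2690, 0.3740, 0.5140, 0.6840, 1.0000
Σ (Xₖ−Xₖ₋₁)(Yₖ+Yₖ₋₁) = (1/10)(0.0110+0.0000) + (1/10)(0.0310+0.0110) + (1/10)(0.0790+0.0310) + (1/10)(0.1320+0.0790) + (1/10)(0.1870+0.1320) + (1/10)(0.2690+0.1870) + (1/10)(0.3740+0.2690) + (1/10)(0.5140+0.3740) + (1/10)(0.6840+0.5140) + (1/10)(1.0000+0.6840)
  = 0.0011 + 0.0042 + 0.0110 + 0.0211 + 0.0319 + 0.0456 + 0.0643 + 0.0888 + 0.1198 + 0.1684 = 0.5562
G = 1 − 0.5562 = 0.4438

0.444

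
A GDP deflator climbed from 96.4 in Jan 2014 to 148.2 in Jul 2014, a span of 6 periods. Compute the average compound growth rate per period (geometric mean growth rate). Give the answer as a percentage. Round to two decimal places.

7.43%

Growth factor = (148.2/96.4)^(1/6) = (1.537344)^(1/6) = 1.074307
Growth rate = 1.074307 − 1 = 0.074307 = 7.4307%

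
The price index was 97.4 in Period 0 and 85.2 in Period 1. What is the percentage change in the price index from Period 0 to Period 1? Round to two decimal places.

-12.53%

Change = (85.2 − 97.4) / 97.4 × 100
       = -12.2 / 97.4 × 100 = -12.5257%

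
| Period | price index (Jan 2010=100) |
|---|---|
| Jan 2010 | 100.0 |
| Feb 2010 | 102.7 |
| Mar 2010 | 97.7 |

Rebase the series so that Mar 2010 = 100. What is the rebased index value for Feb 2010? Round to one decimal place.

Rebased(Feb 2010) = 102.7 / 97.7 × 100 = 105.1177

105.1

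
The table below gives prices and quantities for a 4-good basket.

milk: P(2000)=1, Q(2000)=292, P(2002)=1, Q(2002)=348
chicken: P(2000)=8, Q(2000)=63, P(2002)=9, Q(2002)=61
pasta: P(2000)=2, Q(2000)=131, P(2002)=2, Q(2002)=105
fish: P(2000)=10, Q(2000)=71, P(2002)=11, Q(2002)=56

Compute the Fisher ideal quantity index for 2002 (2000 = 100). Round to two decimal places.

Laspeyres component (base-period weights):
ΣP(2000)Q(2002) = 1×348 + 8×61 + 2×105 + 10×56 = 348 + 488 + 210 + 560 = 1606
ΣP(2000)Q(2000) = 1×292 + 8×63 + 2×131 + 10×71 = 292 + 504 + 262 + 710 = 1768
L = 1606 / 1768 × 100 = 90.8371
Paasche component (current-period weights):
ΣP(2002)Q(2002) = 1×348 + 9×61 + 2×105 + 11×56 = 348 + 549 + 210 + 616 = 1723
ΣP(2002)Q(2000) = 1×292 + 9×63 + 2×131 + 11×71 = 292 + 567 + 262 + 781 = 1902
P = 1723 / 1902 × 100 = 90.5889
Fisher = √(L × P) = √(90.8371 × 90.5889) = 90.7129

90.71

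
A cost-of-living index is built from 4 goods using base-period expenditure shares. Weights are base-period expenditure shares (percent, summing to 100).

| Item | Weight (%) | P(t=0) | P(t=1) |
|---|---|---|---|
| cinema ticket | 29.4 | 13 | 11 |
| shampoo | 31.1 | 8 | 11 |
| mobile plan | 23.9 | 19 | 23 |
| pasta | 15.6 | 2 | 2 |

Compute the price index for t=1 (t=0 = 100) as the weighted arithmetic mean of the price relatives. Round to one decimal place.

112.2

cinema ticket: 29.4 × (11/13) = 29.4 × 0.846154 = 24.8769
shampoo: 31.1 × (11/8) = 31.1 × 1.375000 = 42.7625
mobile plan: 23.9 × (23/19) = 23.9 × 1.210526 = 28.9316
pasta: 15.6 × (2/2) = 15.6 × 1.000000 = 15.6000
Index = Σ wᵢ·(p₁ᵢ/p₀ᵢ) = 24.8769 + 42.7625 + 28.9316 + 15.6000 = 112.1710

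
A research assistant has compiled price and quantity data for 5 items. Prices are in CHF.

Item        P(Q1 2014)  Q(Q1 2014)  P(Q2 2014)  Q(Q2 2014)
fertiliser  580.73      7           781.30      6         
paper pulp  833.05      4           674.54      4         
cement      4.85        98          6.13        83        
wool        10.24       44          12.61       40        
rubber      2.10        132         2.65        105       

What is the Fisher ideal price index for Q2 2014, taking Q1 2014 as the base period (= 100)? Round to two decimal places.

Laspeyres component (base-period weights):
ΣP(Q2 2014)Q(Q1 2014) = 781.30×7 + 674.54×4 + 6.13×98 + 12.61×44 + 2.65×132 = 5469.1 + 2698.16 + 600.74 + 554.84 + 349.8 = 9672.64
ΣP(Q1 2014)Q(Q1 2014) = 580.73×7 + 833.05×4 + 4.85×98 + 10.24×44 + 2.10×132 = 4065.11 + 3332.2 + 475.3 + 450.56 + 277.2 = 8600.37
L = 9672.64 / 8600.37 × 100 = 112.4677
Paasche component (current-period weights):
ΣP(Q2 2014)Q(Q2 2014) = 781.30×6 + 674.54×4 + 6.13×83 + 12.61×40 + 2.65×105 = 4687.8 + 2698.16 + 508.79 + 504.4 + 278.25 = 8677.4
ΣP(Q1 2014)Q(Q2 2014) = 580.73×6 + 833.05×4 + 4.85×83 + 10.24×40 + 2.10×105 = 3484.38 + 3332.2 + 402.55 + 409.6 + 220.5 = 7849.23
P = 8677.4 / 7849.23 × 100 = 110.5510
Fisher = √(L × P) = √(112.4677 × 110.5510) = 111.5052

111.51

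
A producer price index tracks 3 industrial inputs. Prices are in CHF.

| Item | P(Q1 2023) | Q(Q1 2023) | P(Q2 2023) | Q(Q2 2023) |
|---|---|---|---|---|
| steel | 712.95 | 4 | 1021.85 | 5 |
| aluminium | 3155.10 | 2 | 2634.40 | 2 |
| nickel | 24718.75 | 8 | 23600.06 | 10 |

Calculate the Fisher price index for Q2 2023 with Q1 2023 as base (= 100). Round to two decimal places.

Laspeyres component (base-period weights):
ΣP(Q2 2023)Q(Q1 2023) = 1021.85×4 + 2634.40×2 + 23600.06×8 = 4087.4 + 5268.8 + 188800.48 = 198156.68
ΣP(Q1 2023)Q(Q1 2023) = 712.95×4 + 3155.10×2 + 24718.75×8 = 2851.8 + 6310.2 + 197750 = 206912
L = 198156.68 / 206912 × 100 = 95.7686
Paasche component (current-period weights):
ΣP(Q2 2023)Q(Q2 2023) = 1021.85×5 + 2634.40×2 + 23600.06×10 = 5109.25 + 5268.8 + 236000.6 = 246378.65
ΣP(Q1 2023)Q(Q2 2023) = 712.95×5 + 3155.10×2 + 24718.75×10 = 3564.75 + 6310.2 + 247187.5 = 257062.45
P = 246378.65 / 257062.45 × 100 = 95.8439
Fisher = √(L × P) = √(95.7686 × 95.8439) = 95.8062

95.81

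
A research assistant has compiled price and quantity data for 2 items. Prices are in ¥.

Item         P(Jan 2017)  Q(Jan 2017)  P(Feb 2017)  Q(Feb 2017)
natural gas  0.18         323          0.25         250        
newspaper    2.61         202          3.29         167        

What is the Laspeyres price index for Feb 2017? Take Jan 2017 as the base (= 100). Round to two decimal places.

127.33

Laspeyres price index uses base-period quantities as weights.
ΣP(Feb 2017)·Q(Jan 2017) = 0.25×323 + 3.29×202 = 80.75 + 664.58 = 745.33
ΣP(Jan 2017)·Q(Jan 2017) = 0.18×323 + 2.61×202 = 58.14 + 527.22 = 585.36
Index = 745.33 / 585.36 × 100 = 127.3285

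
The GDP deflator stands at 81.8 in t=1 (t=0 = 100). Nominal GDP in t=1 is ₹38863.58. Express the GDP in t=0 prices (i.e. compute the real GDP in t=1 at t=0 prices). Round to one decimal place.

Real = Nominal ÷ (Index/100) = 38863.58 ÷ (81.8/100)
     = 38863.58 ÷ 0.818 = 47510.4890

47510.5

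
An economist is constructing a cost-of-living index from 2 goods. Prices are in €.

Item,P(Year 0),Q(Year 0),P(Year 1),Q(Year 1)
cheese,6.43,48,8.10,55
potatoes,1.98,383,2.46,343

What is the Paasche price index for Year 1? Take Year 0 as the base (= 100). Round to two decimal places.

Paasche price index uses current-period quantities as weights.
ΣP(Year 1)·Q(Year 1) = 8.10×55 + 2.46×343 = 445.5 + 843.78 = 1289.28
ΣP(Year 0)·Q(Year 1) = 6.43×55 + 1.98×343 = 353.65 + 679.14 = 1032.79
Index = 1289.28 / 1032.79 × 100 = 124.8347

124.83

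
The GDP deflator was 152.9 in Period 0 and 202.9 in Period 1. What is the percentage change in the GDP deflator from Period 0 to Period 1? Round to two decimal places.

32.70%

Change = (202.9 − 152.9) / 152.9 × 100
       = 50.0 / 152.9 × 100 = 32.7011%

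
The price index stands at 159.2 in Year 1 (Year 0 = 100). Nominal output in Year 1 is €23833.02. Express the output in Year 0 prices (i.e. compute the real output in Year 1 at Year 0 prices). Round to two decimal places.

Real = Nominal ÷ (Index/100) = 23833.02 ÷ (159.2/100)
     = 23833.02 ÷ 1.592 = 14970.4899

14970.49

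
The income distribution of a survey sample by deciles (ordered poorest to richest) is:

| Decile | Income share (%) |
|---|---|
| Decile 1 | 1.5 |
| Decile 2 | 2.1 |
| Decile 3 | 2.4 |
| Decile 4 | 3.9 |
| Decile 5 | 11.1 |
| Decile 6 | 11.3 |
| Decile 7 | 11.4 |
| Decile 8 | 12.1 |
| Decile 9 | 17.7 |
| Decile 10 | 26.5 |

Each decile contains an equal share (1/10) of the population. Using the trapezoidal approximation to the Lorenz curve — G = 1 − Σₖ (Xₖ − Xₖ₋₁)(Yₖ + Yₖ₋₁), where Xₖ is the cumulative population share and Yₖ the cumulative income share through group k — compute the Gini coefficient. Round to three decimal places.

Cumulative income shares Yₖ: 0.0150, 0.0360, 0.0600, 0.0990, 0.2100, 0.3230, 0.4370, 0.5580, 0.7350, 1.0000
Σ (Xₖ−Xₖ₋₁)(Yₖ+Yₖ₋₁) = (1/10)(0.0150+0.0000) + (1/10)(0.0360+0.0150) + (1/10)(0.0600+0.0360) + (1/10)(0.0990+0.0600) + (1/10)(0.2100+0.0990) + (1/10)(0.3230+0.2100) + (1/10)(0.4370+0.3230) + (1/10)(0.5580+0.4370) + (1/10)(0.7350+0.5580) + (1/10)(1.0000+0.7350)
  = 0.0015 + 0.0051 + 0.0096 + 0.0159 + 0.0309 + 0.0533 + 0.0760 + 0.0995 + 0.1293 + 0.1735 = 0.5946
G = 1 − 0.5946 = 0.4054

0.405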